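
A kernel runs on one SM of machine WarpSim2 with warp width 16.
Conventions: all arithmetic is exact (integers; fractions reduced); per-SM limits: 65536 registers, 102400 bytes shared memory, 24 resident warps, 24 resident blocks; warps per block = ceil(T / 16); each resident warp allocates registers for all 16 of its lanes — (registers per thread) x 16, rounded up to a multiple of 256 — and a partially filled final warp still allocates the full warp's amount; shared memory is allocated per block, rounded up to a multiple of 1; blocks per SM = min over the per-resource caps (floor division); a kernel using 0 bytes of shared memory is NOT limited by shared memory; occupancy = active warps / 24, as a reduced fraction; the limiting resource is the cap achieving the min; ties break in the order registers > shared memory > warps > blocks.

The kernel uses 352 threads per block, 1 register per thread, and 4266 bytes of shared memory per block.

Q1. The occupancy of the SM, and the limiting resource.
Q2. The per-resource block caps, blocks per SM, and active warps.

Answer: occupancy 11/12, limited by warps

registers: 11 blocks
shared memory: 24 blocks
warps: 1 block
blocks: 24 blocks

Answer: 1 block, 22 active warps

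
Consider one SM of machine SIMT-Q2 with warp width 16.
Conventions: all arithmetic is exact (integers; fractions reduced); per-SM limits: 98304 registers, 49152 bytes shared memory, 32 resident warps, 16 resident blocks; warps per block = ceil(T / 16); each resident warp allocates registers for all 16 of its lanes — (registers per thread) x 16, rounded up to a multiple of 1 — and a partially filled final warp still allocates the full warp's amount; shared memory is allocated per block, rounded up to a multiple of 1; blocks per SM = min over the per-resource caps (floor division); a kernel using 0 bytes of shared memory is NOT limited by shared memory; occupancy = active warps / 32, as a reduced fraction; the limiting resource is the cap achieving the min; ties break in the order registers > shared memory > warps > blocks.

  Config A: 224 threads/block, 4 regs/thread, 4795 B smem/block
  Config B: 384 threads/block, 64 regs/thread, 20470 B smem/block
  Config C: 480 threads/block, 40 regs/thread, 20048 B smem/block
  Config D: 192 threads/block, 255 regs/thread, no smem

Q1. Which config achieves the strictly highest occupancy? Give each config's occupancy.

occupancies: A 7/8, B 3/4, C 15/16, D 3/4

Answer: C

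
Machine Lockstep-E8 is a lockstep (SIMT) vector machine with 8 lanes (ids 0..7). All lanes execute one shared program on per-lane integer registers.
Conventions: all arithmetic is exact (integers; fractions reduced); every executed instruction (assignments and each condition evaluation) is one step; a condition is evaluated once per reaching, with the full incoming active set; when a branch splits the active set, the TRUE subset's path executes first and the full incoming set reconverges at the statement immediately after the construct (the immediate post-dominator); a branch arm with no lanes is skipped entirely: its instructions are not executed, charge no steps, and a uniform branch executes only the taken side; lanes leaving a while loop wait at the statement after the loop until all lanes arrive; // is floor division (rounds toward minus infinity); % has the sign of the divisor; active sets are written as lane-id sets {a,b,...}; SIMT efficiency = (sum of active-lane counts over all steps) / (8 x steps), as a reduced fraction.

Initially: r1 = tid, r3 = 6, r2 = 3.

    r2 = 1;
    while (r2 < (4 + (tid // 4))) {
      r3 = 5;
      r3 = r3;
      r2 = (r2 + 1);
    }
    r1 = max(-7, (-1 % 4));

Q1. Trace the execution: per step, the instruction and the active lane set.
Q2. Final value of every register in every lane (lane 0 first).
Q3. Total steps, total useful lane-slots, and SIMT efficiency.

step 0: r2 <- 1                      {0,1,2,3,4,5,6,7}
step 1: eval (r2 < (4 + (tid // 4))) {0,1,2,3,4,5,6,7}
step 2: r3 <- 5                      {0,1,2,3,4,5,6,7}
step 3: r3 <- r3                     {0,1,2,3,4,5,6,7}
step 4: r2 <- (r2 + 1)               {0,1,2,3,4,5,6,7}
step 5: eval (r2 < (4 + (tid // 4))) {0,1,2,3,4,5,6,7}
step 6: r3 <- 5                      {0,1,2,3,4,5,6,7}
step 7: r3 <- r3                     {0,1,2,3,4,5,6,7}
step 8: r2 <- (r2 + 1)               {0,1,2,3,4,5,6,7}
step 9: eval (r2 < (4 + (tid // 4))) {0,1,2,3,4,5,6,7}
step 10: r3 <- 5                      {0,1,2,3,4,5,6,7}
step 11: r3 <- r3                     {0,1,2,3,4,5,6,7}
step 12: r2 <- (r2 + 1)               {0,1,2,3,4,5,6,7}
step 13: eval (r2 < (4 + (tid // 4))) {0,1,2,3,4,5,6,7}
step 14: r3 <- 5                      {4,5,6,7}
step 15: r3 <- r3                     {4,5,6,7}
step 16: r2 <- (r2 + 1)               {4,5,6,7}
step 17: eval (r2 < (4 + (tid // 4))) {4,5,6,7}
step 18: r1 <- max(-7, (-1 % 4))      {0,1,2,3,4,5,6,7}

Answer: 19 steps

r1: 3,3,3,3,3,3,3,3
r3: 5,5,5,5,5,5,5,5
r2: 4,4,4,4,5,5,5,5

steps = 19; useful = 136; efficiency = 136/152 = 17/19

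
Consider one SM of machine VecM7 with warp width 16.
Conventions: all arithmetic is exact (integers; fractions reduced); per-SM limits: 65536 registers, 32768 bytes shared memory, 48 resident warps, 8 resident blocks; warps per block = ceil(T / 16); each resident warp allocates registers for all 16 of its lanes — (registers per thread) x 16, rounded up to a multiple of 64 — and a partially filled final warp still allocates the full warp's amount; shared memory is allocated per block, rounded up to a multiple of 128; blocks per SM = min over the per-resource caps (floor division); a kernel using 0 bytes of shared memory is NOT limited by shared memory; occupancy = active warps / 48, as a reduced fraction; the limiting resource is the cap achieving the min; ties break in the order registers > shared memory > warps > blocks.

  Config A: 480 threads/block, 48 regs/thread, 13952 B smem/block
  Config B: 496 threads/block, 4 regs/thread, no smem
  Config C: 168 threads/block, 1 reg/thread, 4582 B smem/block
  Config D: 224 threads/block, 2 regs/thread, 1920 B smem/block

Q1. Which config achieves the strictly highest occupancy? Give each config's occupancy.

occupancies: A 5/8, B 31/48, C 11/12, D 7/8

Answer: C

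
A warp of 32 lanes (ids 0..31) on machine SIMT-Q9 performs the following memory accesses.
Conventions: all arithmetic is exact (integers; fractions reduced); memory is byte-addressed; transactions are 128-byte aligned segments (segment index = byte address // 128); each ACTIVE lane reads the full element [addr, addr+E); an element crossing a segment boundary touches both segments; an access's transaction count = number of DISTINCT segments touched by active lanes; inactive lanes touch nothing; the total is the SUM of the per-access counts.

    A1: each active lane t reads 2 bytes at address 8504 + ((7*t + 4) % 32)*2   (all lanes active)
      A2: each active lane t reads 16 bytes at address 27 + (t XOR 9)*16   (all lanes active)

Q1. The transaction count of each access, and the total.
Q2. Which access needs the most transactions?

A1: 1 transaction
A2: 5 transactions

Answer: 1,5; total 6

Answer: A2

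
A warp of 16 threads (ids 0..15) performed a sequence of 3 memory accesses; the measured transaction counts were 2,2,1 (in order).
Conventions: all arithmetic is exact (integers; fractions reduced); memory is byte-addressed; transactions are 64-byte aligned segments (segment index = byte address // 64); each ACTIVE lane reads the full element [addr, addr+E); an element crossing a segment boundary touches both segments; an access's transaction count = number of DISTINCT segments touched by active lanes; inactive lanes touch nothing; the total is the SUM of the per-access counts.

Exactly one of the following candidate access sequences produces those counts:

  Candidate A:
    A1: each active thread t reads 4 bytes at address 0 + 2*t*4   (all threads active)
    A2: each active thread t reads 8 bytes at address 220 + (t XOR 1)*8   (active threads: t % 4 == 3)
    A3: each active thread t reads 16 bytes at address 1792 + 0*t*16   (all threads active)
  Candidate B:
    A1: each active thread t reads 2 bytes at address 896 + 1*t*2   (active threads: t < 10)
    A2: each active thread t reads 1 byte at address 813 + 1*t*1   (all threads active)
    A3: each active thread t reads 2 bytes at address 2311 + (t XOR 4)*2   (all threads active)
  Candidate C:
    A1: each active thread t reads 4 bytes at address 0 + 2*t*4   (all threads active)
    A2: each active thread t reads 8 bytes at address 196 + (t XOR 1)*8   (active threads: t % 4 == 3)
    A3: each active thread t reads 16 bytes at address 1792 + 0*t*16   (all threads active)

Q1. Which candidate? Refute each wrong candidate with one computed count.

A: A2 gives 3 transactions, not 2
B: A1 gives 1 transaction, not 2
C: all counts match (2,2,1)

Answer: C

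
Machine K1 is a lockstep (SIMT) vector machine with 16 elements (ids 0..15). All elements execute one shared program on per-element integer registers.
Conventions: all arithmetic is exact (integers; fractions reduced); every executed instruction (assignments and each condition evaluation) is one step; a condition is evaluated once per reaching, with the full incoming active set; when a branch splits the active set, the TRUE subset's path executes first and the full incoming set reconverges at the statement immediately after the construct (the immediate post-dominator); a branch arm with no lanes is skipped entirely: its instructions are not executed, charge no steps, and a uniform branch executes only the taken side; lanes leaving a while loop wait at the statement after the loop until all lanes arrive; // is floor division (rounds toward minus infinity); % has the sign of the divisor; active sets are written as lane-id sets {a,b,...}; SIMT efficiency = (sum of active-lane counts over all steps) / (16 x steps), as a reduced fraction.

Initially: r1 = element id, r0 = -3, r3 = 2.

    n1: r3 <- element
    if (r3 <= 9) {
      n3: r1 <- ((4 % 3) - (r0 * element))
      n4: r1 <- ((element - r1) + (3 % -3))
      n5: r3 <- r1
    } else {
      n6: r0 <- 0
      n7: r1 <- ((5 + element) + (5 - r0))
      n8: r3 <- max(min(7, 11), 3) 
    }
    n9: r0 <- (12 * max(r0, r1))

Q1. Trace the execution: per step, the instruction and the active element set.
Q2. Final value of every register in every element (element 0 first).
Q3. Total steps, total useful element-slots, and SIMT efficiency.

step 0: r3 <- element                {0,1,2,3,4,5,6,7,8,9,10,11,12,13,14,15}
step 1: eval (r3 <= 9)               {0,1,2,3,4,5,6,7,8,9,10,11,12,13,14,15}
step 2: r1 <- ((4 % 3) - (r0 * element)) {0,1,2,3,4,5,6,7,8,9}
step 3: r1 <- ((element - r1) + (3 % -3)) {0,1,2,3,4,5,6,7,8,9}
step 4: r3 <- r1                     {0,1,2,3,4,5,6,7,8,9}
step 5: r0 <- 0                      {10,11,12,13,14,15}
step 6: r1 <- ((5 + element) + (5 - r0)) {10,11,12,13,14,15}
step 7: r3 <- max(min(7, 11), 3)     {10,11,12,13,14,15}
step 8: r0 <- (12 * max(r0, r1))     {0,1,2,3,4,5,6,7,8,9,10,11,12,13,14,15}

Answer: 9 steps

r1: -1,-3,-5,-7,-9,-11,-13,-15,-17,-19,20,21,22,23,24,25
r0: -12,-36,-36,-36,-36,-36,-36,-36,-36,-36,240,252,264,276,288,300
r3: -1,-3,-5,-7,-9,-11,-13,-15,-17,-19,7,7,7,7,7,7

steps = 9; useful = 96; efficiency = 96/144 = 2/3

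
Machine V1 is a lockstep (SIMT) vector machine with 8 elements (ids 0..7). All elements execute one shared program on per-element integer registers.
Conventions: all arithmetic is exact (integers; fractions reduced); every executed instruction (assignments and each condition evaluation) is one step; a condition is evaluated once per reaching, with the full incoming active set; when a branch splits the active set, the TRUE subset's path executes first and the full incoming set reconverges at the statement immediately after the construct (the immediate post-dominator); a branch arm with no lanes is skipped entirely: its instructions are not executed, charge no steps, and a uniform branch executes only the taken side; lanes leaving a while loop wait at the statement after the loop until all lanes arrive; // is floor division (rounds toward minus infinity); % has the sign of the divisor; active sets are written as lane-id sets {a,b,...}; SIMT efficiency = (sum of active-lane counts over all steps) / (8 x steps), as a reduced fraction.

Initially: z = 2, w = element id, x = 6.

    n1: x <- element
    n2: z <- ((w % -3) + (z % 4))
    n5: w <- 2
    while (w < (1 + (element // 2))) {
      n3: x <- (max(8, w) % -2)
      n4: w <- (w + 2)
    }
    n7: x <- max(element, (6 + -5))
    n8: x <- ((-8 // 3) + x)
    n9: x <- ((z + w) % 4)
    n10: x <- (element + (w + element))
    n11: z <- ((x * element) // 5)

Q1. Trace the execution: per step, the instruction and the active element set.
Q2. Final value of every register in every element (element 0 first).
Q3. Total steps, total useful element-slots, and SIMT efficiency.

step 0: x <- element                 {0,1,2,3,4,5,6,7}
step 1: z <- ((w % -3) + (z % 4))    {0,1,2,3,4,5,6,7}
step 2: w <- 2                       {0,1,2,3,4,5,6,7}
step 3: eval (w < (1 + (element // 2))) {0,1,2,3,4,5,6,7}
step 4: x <- (max(8, w) % -2)        {4,5,6,7}
step 5: w <- (w + 2)                 {4,5,6,7}
step 6: eval (w < (1 + (element // 2))) {4,5,6,7}
step 7: x <- max(element, (6 + -5))  {0,1,2,3,4,5,6,7}
step 8: x <- ((-8 // 3) + x)         {0,1,2,3,4,5,6,7}
step 9: x <- ((z + w) % 4)           {0,1,2,3,4,5,6,7}
step 10: x <- (element + (w + element)) {0,1,2,3,4,5,6,7}
step 11: z <- ((x * element) // 5)    {0,1,2,3,4,5,6,7}

Answer: 12 steps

z: 0,0,2,4,9,14,19,25
w: 2,2,2,2,4,4,4,4
x: 2,4,6,8,12,14,16,18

steps = 12; useful = 84; efficiency = 84/96 = 7/8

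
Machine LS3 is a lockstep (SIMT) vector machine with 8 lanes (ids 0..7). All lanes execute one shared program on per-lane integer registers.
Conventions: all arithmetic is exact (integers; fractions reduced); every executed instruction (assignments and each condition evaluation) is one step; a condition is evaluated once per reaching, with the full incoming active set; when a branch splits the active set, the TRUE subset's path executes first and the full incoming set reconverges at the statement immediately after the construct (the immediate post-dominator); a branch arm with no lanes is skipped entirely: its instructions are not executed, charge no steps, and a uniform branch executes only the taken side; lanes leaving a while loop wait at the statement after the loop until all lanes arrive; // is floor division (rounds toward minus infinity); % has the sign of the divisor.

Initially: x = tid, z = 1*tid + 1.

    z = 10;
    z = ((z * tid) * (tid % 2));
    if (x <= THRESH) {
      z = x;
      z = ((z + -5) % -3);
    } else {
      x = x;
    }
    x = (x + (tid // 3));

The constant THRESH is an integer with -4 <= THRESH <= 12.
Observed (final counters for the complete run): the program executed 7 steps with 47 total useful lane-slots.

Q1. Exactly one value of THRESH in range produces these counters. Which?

Answer: THRESH = 6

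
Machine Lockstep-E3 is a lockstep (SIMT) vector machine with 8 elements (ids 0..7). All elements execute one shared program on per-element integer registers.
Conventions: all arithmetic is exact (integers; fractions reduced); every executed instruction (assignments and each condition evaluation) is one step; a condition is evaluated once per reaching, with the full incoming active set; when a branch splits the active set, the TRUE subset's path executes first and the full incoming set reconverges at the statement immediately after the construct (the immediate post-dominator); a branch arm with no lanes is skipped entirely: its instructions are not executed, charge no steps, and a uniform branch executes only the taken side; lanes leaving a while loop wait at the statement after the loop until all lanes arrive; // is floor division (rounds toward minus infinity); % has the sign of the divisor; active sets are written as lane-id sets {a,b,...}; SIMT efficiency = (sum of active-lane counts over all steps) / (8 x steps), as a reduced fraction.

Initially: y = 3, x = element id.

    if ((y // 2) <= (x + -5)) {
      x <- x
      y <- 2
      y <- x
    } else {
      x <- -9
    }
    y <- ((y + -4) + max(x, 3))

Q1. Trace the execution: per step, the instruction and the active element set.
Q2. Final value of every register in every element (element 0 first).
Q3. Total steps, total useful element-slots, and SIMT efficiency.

step 0: eval ((y // 2) <= (x + -5))  {0,1,2,3,4,5,6,7}
step 1: x <- x                       {6,7}
step 2: y <- 2                       {6,7}
step 3: y <- x                       {6,7}
step 4: x <- -9                      {0,1,2,3,4,5}
step 5: y <- ((y + -4) + max(x, 3))  {0,1,2,3,4,5,6,7}

Answer: 6 steps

y: 2,2,2,2,2,2,8,10
x: -9,-9,-9,-9,-9,-9,6,7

steps = 6; useful = 28; efficiency = 28/48 = 7/12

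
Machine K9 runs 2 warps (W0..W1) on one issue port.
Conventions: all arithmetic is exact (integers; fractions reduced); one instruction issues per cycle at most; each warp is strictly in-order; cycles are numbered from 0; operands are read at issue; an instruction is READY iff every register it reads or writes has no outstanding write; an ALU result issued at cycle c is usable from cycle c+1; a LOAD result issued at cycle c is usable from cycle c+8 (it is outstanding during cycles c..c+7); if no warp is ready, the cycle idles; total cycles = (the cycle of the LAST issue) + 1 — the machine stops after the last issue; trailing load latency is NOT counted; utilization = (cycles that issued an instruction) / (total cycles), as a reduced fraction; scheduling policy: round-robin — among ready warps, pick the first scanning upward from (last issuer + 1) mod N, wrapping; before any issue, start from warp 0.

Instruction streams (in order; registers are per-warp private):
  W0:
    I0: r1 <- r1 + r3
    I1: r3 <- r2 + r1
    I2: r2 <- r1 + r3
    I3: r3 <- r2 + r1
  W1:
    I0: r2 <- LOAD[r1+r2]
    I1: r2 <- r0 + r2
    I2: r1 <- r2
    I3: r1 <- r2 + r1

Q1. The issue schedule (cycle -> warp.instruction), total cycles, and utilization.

cycle 0: W0.I0
cycle 1: W1.I0
cycle 2: W0.I1
cycle 3: W0.I2
cycle 4: W0.I3
cycle 5: idle
cycle 6: idle
cycle 7: idle
cycle 8: idle
cycle 9: W1.I1
cycle 10: W1.I2
cycle 11: W1.I3

Answer: 12 cycles, utilization 2/3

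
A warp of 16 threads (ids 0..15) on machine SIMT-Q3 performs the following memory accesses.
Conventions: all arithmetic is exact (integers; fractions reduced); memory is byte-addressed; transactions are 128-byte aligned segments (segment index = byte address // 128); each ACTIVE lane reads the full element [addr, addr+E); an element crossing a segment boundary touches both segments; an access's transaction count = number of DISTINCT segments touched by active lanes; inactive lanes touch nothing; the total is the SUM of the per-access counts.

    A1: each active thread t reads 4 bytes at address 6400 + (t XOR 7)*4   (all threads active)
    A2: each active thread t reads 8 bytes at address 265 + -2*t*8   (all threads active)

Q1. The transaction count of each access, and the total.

A1: 1 transaction
A2: 3 transactions

Answer: 1,3; total 4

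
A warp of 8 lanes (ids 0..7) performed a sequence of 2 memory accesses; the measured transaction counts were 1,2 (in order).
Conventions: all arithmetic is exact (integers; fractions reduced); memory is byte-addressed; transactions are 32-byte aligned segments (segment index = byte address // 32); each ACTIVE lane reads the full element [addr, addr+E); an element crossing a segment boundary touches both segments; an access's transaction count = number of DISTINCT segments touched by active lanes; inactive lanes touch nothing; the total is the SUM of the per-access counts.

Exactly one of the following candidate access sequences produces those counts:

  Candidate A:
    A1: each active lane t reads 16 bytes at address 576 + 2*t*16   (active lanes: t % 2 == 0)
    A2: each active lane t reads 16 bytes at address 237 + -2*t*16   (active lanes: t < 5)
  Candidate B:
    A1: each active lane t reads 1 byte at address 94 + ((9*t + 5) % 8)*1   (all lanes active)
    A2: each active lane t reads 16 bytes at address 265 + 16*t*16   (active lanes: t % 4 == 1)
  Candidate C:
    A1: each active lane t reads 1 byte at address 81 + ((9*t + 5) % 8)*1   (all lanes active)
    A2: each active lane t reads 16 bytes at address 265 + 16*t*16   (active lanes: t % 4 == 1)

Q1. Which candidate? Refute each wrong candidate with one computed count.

A: A1 gives 4 transactions, not 1
B: A1 gives 2 transactions, not 1
C: all counts match (1,2)

Answer: C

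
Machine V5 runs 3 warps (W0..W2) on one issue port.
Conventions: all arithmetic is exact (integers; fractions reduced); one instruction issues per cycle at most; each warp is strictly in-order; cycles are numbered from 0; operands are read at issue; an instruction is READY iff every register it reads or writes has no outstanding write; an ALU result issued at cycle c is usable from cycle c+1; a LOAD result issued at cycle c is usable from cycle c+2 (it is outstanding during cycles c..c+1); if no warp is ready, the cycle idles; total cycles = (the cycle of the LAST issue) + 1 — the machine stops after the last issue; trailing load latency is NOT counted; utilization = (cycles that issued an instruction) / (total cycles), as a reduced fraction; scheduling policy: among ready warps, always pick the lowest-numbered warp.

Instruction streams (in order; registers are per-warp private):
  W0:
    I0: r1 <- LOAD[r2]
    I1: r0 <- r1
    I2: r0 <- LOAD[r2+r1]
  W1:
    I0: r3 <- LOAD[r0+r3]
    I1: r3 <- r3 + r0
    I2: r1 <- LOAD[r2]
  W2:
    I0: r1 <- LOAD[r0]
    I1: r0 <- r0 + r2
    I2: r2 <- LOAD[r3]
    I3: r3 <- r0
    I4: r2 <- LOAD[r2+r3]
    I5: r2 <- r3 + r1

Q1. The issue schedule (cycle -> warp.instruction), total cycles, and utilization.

cycle 0: W0.I0
cycle 1: W1.I0
cycle 2: W0.I1
cycle 3: W0.I2
cycle 4: W1.I1
cycle 5: W1.I2
cycle 6: W2.I0
cycle 7: W2.I1
cycle 8: W2.I2
cycle 9: W2.I3
cycle 10: W2.I4
cycle 11: idle
cycle 12: W2.I5

Answer: 13 cycles, utilization 12/13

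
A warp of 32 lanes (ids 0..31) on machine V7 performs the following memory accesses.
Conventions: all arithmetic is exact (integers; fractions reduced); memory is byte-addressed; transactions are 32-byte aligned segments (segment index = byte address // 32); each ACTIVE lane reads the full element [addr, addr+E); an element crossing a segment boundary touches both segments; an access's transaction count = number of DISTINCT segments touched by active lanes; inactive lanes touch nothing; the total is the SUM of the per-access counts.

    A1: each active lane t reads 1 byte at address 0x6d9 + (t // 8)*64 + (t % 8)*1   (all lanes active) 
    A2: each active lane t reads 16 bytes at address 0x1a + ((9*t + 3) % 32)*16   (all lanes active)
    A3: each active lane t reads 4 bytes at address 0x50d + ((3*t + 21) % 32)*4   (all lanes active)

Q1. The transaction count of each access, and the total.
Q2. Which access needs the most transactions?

A1: 8 transactions
A2: 17 transactions
A3: 5 transactions

Answer: 8,17,5; total 30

Answer: A2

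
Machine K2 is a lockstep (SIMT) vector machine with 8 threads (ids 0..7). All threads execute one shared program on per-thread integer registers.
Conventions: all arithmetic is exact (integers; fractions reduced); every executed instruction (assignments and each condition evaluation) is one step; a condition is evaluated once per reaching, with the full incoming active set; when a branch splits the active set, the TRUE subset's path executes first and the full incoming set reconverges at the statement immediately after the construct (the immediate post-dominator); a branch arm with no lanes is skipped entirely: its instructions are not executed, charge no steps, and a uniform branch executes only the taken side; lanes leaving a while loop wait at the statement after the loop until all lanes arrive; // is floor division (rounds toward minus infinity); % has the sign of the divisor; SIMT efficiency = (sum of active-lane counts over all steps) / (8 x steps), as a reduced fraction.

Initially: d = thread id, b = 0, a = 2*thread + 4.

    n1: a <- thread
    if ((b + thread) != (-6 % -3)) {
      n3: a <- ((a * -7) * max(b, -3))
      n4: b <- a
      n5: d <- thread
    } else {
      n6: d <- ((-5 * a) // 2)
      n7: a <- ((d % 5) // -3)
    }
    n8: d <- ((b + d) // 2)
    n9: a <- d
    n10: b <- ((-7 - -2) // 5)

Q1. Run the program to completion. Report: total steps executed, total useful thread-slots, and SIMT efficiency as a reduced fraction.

Answer: 10 steps, 63 useful, 63/80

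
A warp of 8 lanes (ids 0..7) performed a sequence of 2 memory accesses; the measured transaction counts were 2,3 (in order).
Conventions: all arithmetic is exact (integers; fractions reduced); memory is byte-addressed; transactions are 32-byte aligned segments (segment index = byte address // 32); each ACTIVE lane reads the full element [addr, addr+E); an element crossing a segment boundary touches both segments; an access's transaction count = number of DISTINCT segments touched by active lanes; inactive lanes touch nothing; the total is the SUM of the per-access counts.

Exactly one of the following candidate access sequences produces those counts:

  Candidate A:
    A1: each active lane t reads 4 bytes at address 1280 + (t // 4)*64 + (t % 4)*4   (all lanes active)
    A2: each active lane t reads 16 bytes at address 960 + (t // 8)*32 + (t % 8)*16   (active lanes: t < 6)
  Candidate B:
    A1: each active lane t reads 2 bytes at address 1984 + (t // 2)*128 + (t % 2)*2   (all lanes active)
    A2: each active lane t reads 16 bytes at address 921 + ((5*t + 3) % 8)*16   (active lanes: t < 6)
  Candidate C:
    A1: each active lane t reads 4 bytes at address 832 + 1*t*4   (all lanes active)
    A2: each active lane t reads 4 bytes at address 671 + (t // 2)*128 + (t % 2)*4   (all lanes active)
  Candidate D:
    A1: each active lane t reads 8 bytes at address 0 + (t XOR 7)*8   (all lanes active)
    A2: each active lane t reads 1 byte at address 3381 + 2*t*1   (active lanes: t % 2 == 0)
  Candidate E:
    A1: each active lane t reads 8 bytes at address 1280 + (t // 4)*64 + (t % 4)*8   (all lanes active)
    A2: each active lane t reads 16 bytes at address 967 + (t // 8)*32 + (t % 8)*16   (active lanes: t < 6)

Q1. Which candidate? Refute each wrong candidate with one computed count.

B: A1 gives 4 transactions, not 2
C: A1 gives 1 transaction, not 2
D: A2 gives 2 transactions, not 3
E: A2 gives 4 transactions, not 3
A: all counts match (2,3)

Answer: A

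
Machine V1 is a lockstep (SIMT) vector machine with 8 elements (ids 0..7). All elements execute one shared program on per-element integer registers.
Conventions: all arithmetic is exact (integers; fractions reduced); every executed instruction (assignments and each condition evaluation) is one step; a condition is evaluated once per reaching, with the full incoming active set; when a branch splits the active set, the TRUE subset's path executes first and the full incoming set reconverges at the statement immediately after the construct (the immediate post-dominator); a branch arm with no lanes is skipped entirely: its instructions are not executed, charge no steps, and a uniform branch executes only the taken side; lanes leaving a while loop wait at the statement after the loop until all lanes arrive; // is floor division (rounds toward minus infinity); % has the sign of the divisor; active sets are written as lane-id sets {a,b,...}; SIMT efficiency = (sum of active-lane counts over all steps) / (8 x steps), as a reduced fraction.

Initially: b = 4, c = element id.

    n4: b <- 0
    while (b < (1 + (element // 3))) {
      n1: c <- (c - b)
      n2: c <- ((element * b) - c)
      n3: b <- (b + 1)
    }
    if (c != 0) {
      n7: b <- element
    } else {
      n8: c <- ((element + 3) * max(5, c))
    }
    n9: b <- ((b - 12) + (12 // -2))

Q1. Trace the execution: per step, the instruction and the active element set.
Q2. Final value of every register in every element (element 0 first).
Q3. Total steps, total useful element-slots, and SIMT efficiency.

step 0: b <- 0                       {0,1,2,3,4,5,6,7}
step 1: eval (b < (1 + (element // 3))) {0,1,2,3,4,5,6,7}
step 2: c <- (c - b)                 {0,1,2,3,4,5,6,7}
step 3: c <- ((element * b) - c)     {0,1,2,3,4,5,6,7}
step 4: b <- (b + 1)                 {0,1,2,3,4,5,6,7}
step 5: eval (b < (1 + (element // 3))) {0,1,2,3,4,5,6,7}
step 6: c <- (c - b)                 {3,4,5,6,7}
step 7: c <- ((element * b) - c)     {3,4,5,6,7}
step 8: b <- (b + 1)                 {3,4,5,6,7}
step 9: eval (b < (1 + (element // 3))) {3,4,5,6,7}
step 10: c <- (c - b)                 {6,7}
step 11: c <- ((element * b) - c)     {6,7}
step 12: b <- (b + 1)                 {6,7}
step 13: eval (b < (1 + (element // 3))) {6,7}
step 14: eval (c != 0)                {0,1,2,3,4,5,6,7}
step 15: b <- element                 {1,2,3,4,5,6,7}
step 16: c <- ((element + 3) * max(5, c)) {0}
step 17: b <- ((b - 12) + (12 // -2)) {0,1,2,3,4,5,6,7}

Answer: 18 steps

b: -17,-17,-16,-15,-14,-13,-12,-11
c: 15,-1,-2,7,9,11,1,1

steps = 18; useful = 100; efficiency = 100/144 = 25/36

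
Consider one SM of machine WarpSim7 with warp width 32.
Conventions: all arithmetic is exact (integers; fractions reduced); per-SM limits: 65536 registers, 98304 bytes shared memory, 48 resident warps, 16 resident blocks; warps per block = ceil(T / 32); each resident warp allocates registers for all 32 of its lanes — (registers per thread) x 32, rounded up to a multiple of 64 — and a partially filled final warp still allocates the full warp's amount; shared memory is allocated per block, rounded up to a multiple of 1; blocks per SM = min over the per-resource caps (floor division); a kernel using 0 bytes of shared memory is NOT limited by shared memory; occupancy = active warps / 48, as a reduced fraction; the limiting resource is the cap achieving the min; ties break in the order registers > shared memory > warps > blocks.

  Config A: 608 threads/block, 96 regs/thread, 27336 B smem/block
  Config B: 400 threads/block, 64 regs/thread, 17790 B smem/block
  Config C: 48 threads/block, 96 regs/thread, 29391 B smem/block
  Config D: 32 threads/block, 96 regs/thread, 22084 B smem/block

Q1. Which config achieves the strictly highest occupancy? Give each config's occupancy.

occupancies: A 19/48, B 13/24, C 1/8, D 1/12

Answer: B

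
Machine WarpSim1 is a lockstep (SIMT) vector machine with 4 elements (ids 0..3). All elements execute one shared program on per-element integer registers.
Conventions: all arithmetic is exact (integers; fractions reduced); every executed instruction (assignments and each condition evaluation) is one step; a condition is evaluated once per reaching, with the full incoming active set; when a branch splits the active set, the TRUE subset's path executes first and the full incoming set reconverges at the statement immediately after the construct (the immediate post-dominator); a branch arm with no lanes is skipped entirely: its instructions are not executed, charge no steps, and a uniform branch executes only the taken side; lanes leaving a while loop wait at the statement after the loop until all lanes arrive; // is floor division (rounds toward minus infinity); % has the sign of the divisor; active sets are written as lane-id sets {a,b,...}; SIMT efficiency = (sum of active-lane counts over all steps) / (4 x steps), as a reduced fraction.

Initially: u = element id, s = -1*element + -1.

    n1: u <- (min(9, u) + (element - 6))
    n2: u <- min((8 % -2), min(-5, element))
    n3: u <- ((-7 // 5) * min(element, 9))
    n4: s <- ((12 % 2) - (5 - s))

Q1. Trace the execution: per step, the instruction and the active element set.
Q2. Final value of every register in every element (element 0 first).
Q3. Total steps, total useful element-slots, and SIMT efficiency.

step 0: u <- (min(9, u) + (element - 6)) {0,1,2,3}
step 1: u <- min((8 % -2), min(-5, element)) {0,1,2,3}
step 2: u <- ((-7 // 5) * min(element, 9)) {0,1,2,3}
step 3: s <- ((12 % 2) - (5 - s))    {0,1,2,3}

Answer: 4 steps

u: 0,-2,-4,-6
s: -6,-7,-8,-9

steps = 4; useful = 16; efficiency = 16/16 = 1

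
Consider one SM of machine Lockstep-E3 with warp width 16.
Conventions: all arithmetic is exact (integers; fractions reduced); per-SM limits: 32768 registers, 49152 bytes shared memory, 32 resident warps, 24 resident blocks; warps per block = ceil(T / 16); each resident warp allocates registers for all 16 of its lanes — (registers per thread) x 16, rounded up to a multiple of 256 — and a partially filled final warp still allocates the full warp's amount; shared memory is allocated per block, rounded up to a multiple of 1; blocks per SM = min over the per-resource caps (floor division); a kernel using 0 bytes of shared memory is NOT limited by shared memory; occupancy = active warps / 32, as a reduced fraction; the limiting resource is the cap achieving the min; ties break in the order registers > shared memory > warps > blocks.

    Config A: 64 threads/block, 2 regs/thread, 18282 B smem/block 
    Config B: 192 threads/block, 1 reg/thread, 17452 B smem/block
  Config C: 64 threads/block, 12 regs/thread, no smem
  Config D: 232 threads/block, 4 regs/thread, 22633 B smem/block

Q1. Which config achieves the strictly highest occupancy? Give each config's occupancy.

occupancies: A 1/4, B 3/4, C 1, D 15/16

Answer: C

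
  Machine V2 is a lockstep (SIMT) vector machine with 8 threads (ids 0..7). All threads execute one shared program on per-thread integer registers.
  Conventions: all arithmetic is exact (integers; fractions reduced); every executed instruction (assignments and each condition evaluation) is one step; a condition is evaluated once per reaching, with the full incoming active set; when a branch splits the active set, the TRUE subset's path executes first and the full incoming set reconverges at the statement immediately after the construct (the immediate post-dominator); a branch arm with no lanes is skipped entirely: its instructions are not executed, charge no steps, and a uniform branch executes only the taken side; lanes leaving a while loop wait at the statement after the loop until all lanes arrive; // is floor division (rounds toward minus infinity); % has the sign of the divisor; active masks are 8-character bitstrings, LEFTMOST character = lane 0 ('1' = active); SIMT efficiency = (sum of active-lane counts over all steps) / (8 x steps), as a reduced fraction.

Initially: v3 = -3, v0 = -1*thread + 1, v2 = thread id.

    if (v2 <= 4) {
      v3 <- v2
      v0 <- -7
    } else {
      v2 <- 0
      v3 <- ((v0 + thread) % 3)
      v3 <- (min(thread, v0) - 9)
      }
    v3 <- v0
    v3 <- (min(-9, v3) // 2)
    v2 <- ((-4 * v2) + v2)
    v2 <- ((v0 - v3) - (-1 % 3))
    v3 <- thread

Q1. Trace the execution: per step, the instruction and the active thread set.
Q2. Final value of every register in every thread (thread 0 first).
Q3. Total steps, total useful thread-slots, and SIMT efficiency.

step 0: eval (v2 <= 4)               11111111
step 1: v3 <- v2                     11111000
step 2: v0 <- -7                     11111000
step 3: v2 <- 0                      00000111
step 4: v3 <- ((v0 + thread) % 3)    00000111
step 5: v3 <- (min(thread, v0) - 9)  00000111
step 6: v3 <- v0                     11111111
step 7: v3 <- (min(-9, v3) // 2)     11111111
step 8: v2 <- ((-4 * v2) + v2)       11111111
step 9: v2 <- ((v0 - v3) - (-1 % 3)) 11111111
step 10: v3 <- thread                 11111111

Answer: 11 steps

v3: 0,1,2,3,4,5,6,7
v0: -7,-7,-7,-7,-7,-4,-5,-6
v2: -4,-4,-4,-4,-4,-1,-2,-3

steps = 11; useful = 67; efficiency = 67/88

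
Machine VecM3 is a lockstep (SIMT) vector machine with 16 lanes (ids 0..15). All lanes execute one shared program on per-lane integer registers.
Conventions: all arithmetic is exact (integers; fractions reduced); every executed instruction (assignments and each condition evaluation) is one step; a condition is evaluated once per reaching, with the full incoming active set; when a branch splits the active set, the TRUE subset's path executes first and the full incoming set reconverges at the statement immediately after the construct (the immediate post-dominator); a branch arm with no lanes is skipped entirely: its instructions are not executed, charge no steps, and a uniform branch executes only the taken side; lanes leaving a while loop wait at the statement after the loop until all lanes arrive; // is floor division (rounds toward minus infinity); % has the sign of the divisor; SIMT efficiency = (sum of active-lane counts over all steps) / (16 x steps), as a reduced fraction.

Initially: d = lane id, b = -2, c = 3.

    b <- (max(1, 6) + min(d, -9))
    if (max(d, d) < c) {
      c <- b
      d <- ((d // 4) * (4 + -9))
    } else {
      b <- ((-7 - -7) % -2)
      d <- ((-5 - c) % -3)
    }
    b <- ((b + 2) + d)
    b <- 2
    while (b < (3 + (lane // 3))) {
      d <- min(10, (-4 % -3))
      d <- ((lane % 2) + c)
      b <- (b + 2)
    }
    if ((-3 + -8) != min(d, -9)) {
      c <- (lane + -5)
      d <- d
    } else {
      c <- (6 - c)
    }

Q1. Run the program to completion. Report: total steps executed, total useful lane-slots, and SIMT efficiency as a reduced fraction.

Answer: 24 steps, 280 useful, 35/48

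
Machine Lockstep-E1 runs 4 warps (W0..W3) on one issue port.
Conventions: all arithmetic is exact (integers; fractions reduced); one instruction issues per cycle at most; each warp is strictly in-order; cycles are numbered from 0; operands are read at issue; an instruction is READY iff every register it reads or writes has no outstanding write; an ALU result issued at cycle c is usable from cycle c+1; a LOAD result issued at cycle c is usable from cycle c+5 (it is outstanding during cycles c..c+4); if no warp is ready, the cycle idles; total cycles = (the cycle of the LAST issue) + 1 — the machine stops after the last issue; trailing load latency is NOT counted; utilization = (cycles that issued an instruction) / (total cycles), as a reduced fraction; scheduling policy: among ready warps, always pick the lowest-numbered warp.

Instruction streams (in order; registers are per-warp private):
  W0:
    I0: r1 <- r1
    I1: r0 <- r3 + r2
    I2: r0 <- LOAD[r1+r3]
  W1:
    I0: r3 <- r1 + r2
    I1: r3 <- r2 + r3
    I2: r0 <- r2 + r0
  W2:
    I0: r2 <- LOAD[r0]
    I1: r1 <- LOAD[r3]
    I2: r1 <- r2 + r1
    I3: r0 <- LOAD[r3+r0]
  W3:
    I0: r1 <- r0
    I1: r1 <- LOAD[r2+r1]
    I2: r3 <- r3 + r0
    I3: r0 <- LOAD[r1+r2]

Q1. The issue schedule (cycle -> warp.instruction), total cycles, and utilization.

cycle 0: W0.I0
cycle 1: W0.I1
cycle 2: W0.I2
cycle 3: W1.I0
cycle 4: W1.I1
cycle 5: W1.I2
cycle 6: W2.I0
cycle 7: W2.I1
cycle 8: W3.I0
cycle 9: W3.I1
cycle 10: W3.I2
cycle 11: idle
cycle 12: W2.I2
cycle 13: W2.I3
cycle 14: W3.I3

Answer: 15 cycles, utilization 14/15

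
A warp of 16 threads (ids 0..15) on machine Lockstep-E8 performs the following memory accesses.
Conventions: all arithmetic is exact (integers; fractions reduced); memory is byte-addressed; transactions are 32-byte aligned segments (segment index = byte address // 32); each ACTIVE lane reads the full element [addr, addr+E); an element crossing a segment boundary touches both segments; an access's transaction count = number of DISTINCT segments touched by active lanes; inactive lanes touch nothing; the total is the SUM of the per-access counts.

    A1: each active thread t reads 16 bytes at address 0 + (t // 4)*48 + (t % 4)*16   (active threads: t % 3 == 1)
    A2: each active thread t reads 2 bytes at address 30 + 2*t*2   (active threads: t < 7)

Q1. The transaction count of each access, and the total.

A1: 5 transactions
A2: 2 transactions

Answer: 5,2; total 7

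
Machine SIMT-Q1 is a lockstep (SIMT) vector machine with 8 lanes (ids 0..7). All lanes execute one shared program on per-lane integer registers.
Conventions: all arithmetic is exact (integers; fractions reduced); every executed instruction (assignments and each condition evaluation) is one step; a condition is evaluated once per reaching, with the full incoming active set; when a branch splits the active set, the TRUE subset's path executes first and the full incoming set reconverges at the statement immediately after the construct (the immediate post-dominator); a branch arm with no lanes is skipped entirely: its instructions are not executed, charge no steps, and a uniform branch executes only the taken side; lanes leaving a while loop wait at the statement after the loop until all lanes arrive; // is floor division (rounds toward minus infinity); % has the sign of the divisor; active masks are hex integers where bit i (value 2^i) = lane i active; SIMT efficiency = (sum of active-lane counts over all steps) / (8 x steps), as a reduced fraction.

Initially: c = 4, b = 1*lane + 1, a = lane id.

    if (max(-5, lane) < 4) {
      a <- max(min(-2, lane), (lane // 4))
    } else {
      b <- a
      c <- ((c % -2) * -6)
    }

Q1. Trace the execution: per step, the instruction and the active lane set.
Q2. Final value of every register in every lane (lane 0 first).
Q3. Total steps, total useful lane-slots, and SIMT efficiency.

step 0: eval (max(-5, lane) < 4)     0xff
step 1: a <- max(min(-2, lane), (lane // 4)) 0x0f
step 2: b <- a                       0xf0
step 3: c <- ((c % -2) * -6)         0xf0

Answer: 4 steps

c: 4,4,4,4,0,0,0,0
b: 1,2,3,4,4,5,6,7
a: 0,0,0,0,4,5,6,7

steps = 4; useful = 20; efficiency = 20/32 = 5/8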